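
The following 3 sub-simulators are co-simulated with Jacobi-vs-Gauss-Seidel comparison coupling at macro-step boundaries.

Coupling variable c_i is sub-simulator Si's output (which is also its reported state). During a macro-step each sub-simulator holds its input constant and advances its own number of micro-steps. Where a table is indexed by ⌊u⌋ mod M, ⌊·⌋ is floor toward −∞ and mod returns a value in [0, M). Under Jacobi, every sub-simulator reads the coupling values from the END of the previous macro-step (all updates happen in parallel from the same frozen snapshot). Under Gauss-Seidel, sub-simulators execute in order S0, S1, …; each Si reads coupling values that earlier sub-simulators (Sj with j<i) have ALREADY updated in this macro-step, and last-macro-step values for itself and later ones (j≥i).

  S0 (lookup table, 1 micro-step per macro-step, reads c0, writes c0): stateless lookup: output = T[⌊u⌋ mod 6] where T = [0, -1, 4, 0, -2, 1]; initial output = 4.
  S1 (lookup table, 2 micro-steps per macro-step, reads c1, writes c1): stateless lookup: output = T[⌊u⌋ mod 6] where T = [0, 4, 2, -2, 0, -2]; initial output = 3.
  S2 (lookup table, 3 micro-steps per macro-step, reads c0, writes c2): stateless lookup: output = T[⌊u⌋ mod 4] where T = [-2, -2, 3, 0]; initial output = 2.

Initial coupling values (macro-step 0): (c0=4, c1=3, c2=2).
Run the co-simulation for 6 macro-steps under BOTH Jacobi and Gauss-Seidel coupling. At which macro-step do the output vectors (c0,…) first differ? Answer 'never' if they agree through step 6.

first divergence at macro-step: 1

[Jacobi] macro 1: S0 reads c0=4 → after 1×micro: -2; S1 reads c1=3 → after 2×micro: -2; S2 reads c0=4 → after 3×micro: -2 ⇒ (c0=-2, c1=-2, c2=-2)
[Jacobi] macro 2: S0 reads c0=-2 → after 1×micro: -2; S1 reads c1=-2 → after 2×micro: 0; S2 reads c0=-2 → after 3×micro: 3 ⇒ (c0=-2, c1=0, c2=3)
[Jacobi] macro 3: S0 reads c0=-2 → after 1×micro: -2; S1 reads c1=0 → after 2×micro: 0; S2 reads c0=-2 → after 3×micro: 3 ⇒ (c0=-2, c1=0, c2=3)
[Jacobi] macro 4: S0 reads c0=-2 → after 1×micro: -2; S1 reads c1=0 → after 2×micro: 0; S2 reads c0=-2 → after 3×micro: 3 ⇒ (c0=-2, c1=0, c2=3)
[Jacobi] macro 5: S0 reads c0=-2 → after 1×micro: -2; S1 reads c1=0 → after 2×micro: 0; S2 reads c0=-2 → after 3×micro: 3 ⇒ (c0=-2, c1=0, c2=3)
[Jacobi] macro 6: S0 reads c0=-2 → after 1×micro: -2; S1 reads c1=0 → after 2×micro: 0; S2 reads c0=-2 → after 3×micro: 3 ⇒ (c0=-2, c1=0, c2=3)
[Gauss-Seidel] macro 1: S0 reads c0=4 → after 1×micro: -2; S1 reads c1=3 → after 2×micro: -2; S2 reads c0=-2 → after 3×micro: 3 ⇒ (c0=-2, c1=-2, c2=3)
[Gauss-Seidel] macro 2: S0 reads c0=-2 → after 1×micro: -2; S1 reads c1=-2 → after 2×micro: 0; S2 reads c0=-2 → after 3×micro: 3 ⇒ (c0=-2, c1=0, c2=3)
[Gauss-Seidel] macro 3: S0 reads c0=-2 → after 1×micro: -2; S1 reads c1=0 → after 2×micro: 0; S2 reads c0=-2 → after 3×micro: 3 ⇒ (c0=-2, c1=0, c2=3)
[Gauss-Seidel] macro 4: S0 reads c0=-2 → after 1×micro: -2; S1 reads c1=0 → after 2×micro: 0; S2 reads c0=-2 → after 3×micro: 3 ⇒ (c0=-2, c1=0, c2=3)
[Gauss-Seidel] macro 5: S0 reads c0=-2 → after 1×micro: -2; S1 reads c1=0 → after 2×micro: 0; S2 reads c0=-2 → after 3×micro: 3 ⇒ (c0=-2, c1=0, c2=3)
[Gauss-Seidel] macro 6: S0 reads c0=-2 → after 1×micro: -2; S1 reads c1=0 → after 2×micro: 0; S2 reads c0=-2 → after 3×micro: 3 ⇒ (c0=-2, c1=0, c2=3)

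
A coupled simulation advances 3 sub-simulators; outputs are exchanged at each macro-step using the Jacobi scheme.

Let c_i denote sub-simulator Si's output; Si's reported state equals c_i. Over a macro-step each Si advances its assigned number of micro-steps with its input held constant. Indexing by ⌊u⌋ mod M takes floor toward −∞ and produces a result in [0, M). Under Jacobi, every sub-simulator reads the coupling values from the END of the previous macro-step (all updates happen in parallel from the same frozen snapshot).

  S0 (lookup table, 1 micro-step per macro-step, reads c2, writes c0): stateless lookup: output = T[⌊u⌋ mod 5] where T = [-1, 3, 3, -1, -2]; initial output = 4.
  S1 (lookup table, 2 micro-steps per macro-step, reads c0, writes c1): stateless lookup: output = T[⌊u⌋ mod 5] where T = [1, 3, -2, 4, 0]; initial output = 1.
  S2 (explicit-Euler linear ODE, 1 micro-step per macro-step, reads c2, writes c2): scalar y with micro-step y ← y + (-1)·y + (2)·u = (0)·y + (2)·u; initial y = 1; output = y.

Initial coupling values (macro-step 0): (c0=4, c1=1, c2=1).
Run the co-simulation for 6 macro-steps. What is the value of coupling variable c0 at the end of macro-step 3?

macro 1: S0 reads c2=1 → after 1×micro: 3; S1 reads c0=4 → after 2×micro: 0; S2 reads c2=1 → after 1×micro: 2 ⇒ (c0=3, c1=0, c2=2)
macro 2: S0 reads c2=2 → after 1×micro: 3; S1 reads c0=3 → after 2×micro: 4; S2 reads c2=2 → after 1×micro: 4 ⇒ (c0=3, c1=4, c2=4)
macro 3: S0 reads c2=4 → after 1×micro: -2; S1 reads c0=3 → after 2×micro: 4; S2 reads c2=4 → after 1×micro: 8 ⇒ (c0=-2, c1=4, c2=8)
macro 4: S0 reads c2=8 → after 1×micro: -1; S1 reads c0=-2 → after 2×micro: 4; S2 reads c2=8 → after 1×micro: 16 ⇒ (c0=-1, c1=4, c2=16)
macro 5: S0 reads c2=16 → after 1×micro: 3; S1 reads c0=-1 → after 2×micro: 0; S2 reads c2=16 → after 1×micro: 32 ⇒ (c0=3, c1=0, c2=32)
macro 6: S0 reads c2=32 → after 1×micro: 3; S1 reads c0=3 → after 2×micro: 4; S2 reads c2=32 → after 1×micro: 64 ⇒ (c0=3, c1=4, c2=64)

c0 at macro-step 3 = -2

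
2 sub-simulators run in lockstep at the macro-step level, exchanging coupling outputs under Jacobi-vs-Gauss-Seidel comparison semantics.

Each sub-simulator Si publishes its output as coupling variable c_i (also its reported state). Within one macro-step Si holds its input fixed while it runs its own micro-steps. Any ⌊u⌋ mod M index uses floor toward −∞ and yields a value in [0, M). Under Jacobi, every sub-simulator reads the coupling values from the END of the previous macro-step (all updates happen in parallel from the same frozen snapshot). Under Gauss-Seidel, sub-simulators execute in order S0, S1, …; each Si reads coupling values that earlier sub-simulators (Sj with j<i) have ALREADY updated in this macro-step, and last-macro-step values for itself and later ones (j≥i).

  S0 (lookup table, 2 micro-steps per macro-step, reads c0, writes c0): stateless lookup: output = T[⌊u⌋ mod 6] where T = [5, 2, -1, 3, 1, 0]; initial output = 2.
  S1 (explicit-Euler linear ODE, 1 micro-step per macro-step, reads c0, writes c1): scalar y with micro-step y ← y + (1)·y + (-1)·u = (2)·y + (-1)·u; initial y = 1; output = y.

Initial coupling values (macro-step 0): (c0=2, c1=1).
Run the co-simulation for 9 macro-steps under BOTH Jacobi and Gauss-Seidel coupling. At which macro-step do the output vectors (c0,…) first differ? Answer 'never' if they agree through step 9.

[Jacobi] macro 1: S0 reads c0=2 → after 2×micro: -1; S1 reads c0=2 → after 1×micro: 0 ⇒ (c0=-1, c1=0)
[Jacobi] macro 2: S0 reads c0=-1 → after 2×micro: 0; S1 reads c0=-1 → after 1×micro: 1 ⇒ (c0=0, c1=1)
[Jacobi] macro 3: S0 reads c0=0 → after 2×micro: 5; S1 reads c0=0 → after 1×micro: 2 ⇒ (c0=5, c1=2)
[Jacobi] macro 4: S0 reads c0=5 → after 2×micro: 0; S1 reads c0=5 → after 1×micro: -1 ⇒ (c0=0, c1=-1)
[Jacobi] macro 5: S0 reads c0=0 → after 2×micro: 5; S1 reads c0=0 → after 1×micro: -2 ⇒ (c0=5, c1=-2)
[Jacobi] macro 6: S0 reads c0=5 → after 2×micro: 0; S1 reads c0=5 → after 1×micro: -9 ⇒ (c0=0, c1=-9)
[Jacobi] macro 7: S0 reads c0=0 → after 2×micro: 5; S1 reads c0=0 → after 1×micro: -18 ⇒ (c0=5, c1=-18)
[Jacobi] macro 8: S0 reads c0=5 → after 2×micro: 0; S1 reads c0=5 → after 1×micro: -41 ⇒ (c0=0, c1=-41)
[Jacobi] macro 9: S0 reads c0=0 → after 2×micro: 5; S1 reads c0=0 → after 1×micro: -82 ⇒ (c0=5, c1=-82)
[Gauss-Seidel] macro 1: S0 reads c0=2 → after 2×micro: -1; S1 reads c0=-1 → after 1×micro: 3 ⇒ (c0=-1, c1=3)
[Gauss-Seidel] macro 2: S0 reads c0=-1 → after 2×micro: 0; S1 reads c0=0 → after 1×micro: 6 ⇒ (c0=0, c1=6)
[Gauss-Seidel] macro 3: S0 reads c0=0 → after 2×micro: 5; S1 reads c0=5 → after 1×micro: 7 ⇒ (c0=5, c1=7)
[Gauss-Seidel] macro 4: S0 reads c0=5 → after 2×micro: 0; S1 reads c0=0 → after 1×micro: 14 ⇒ (c0=0, c1=14)
[Gauss-Seidel] macro 5: S0 reads c0=0 → after 2×micro: 5; S1 reads c0=5 → after 1×micro: 23 ⇒ (c0=5, c1=23)
[Gauss-Seidel] macro 6: S0 reads c0=5 → after 2×micro: 0; S1 reads c0=0 → after 1×micro: 46 ⇒ (c0=0, c1=46)
[Gauss-Seidel] macro 7: S0 reads c0=0 → after 2×micro: 5; S1 reads c0=5 → after 1×micro: 87 ⇒ (c0=5, c1=87)
[Gauss-Seidel] macro 8: S0 reads c0=5 → after 2×micro: 0; S1 reads c0=0 → after 1×micro: 174 ⇒ (c0=0, c1=174)
[Gauss-Seidel] macro 9: S0 reads c0=0 → after 2×micro: 5; S1 reads c0=5 → after 1×micro: 343 ⇒ (c0=5, c1=343)

first divergence at macro-step: 1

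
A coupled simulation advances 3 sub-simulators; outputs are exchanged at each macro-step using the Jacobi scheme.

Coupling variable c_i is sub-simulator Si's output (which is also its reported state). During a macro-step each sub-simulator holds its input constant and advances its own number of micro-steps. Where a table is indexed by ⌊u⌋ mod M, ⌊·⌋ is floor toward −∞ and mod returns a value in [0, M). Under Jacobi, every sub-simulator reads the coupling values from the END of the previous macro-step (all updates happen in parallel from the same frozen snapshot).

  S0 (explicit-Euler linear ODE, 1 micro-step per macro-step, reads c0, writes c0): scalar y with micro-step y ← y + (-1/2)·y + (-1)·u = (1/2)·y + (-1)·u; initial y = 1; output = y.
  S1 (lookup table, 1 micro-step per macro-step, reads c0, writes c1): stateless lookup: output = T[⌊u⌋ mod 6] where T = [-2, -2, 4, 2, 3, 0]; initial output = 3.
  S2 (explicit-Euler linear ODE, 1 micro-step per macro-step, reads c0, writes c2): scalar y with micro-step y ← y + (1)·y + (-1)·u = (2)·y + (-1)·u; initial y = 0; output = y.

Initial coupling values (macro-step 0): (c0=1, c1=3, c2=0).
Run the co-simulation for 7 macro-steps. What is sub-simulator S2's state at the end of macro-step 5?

macro 1: S0 reads c0=1 → after 1×micro: -1/2; S1 reads c0=1 → after 1×micro: -2; S2 reads c0=1 → after 1×micro: -1 ⇒ (c0=-1/2, c1=-2, c2=-1)
macro 2: S0 reads c0=-1/2 → after 1×micro: 1/4; S1 reads c0=-1/2 → after 1×micro: 0; S2 reads c0=-1/2 → after 1×micro: -3/2 ⇒ (c0=1/4, c1=0, c2=-3/2)
macro 3: S0 reads c0=1/4 → after 1×micro: -1/8; S1 reads c0=1/4 → after 1×micro: -2; S2 reads c0=1/4 → after 1×micro: -13/4 ⇒ (c0=-1/8, c1=-2, c2=-13/4)
macro 4: S0 reads c0=-1/8 → after 1×micro: 1/16; S1 reads c0=-1/8 → after 1×micro: 0; S2 reads c0=-1/8 → after 1×micro: -51/8 ⇒ (c0=1/16, c1=0, c2=-51/8)
macro 5: S0 reads c0=1/16 → after 1×micro: -1/32; S1 reads c0=1/16 → after 1×micro: -2; S2 reads c0=1/16 → after 1×micro: -205/16 ⇒ (c0=-1/32, c1=-2, c2=-205/16)
macro 6: S0 reads c0=-1/32 → after 1×micro: 1/64; S1 reads c0=-1/32 → after 1×micro: 0; S2 reads c0=-1/32 → after 1×micro: -819/32 ⇒ (c0=1/64, c1=0, c2=-819/32)
macro 7: S0 reads c0=1/64 → after 1×micro: -1/128; S1 reads c0=1/64 → after 1×micro: -2; S2 reads c0=1/64 → after 1×micro: -3277/64 ⇒ (c0=-1/128, c1=-2, c2=-3277/64)

S2 state at macro-step 5 = -205/16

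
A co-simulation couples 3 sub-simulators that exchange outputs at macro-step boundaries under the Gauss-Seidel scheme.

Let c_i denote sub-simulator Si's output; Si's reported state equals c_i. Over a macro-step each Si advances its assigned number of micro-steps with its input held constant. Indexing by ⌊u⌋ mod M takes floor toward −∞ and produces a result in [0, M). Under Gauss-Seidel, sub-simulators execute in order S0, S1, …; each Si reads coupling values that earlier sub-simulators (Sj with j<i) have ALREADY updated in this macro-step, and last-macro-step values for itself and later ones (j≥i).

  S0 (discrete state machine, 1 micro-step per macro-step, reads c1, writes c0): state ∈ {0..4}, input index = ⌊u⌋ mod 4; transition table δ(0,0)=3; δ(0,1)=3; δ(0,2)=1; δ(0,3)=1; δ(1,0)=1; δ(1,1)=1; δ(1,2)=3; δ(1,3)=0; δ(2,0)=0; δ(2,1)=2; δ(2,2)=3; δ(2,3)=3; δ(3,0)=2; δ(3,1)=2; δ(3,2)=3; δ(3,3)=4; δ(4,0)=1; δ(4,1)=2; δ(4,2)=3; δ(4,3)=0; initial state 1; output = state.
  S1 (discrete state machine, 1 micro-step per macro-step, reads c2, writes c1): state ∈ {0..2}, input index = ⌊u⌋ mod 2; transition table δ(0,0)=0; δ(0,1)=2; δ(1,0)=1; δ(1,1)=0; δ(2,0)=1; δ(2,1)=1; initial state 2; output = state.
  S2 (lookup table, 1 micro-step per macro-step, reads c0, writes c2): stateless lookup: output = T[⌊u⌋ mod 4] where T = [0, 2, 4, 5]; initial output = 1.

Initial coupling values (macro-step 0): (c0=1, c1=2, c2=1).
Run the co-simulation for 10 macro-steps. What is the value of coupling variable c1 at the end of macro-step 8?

macro 1: S0 reads c1=2 → after 1×micro: 3; S1 reads c2=1 → after 1×micro: 1; S2 reads c0=3 → after 1×micro: 5 ⇒ (c0=3, c1=1, c2=5)
macro 2: S0 reads c1=1 → after 1×micro: 2; S1 reads c2=5 → after 1×micro: 0; S2 reads c0=2 → after 1×micro: 4 ⇒ (c0=2, c1=0, c2=4)
macro 3: S0 reads c1=0 → after 1×micro: 0; S1 reads c2=4 → after 1×micro: 0; S2 reads c0=0 → after 1×micro: 0 ⇒ (c0=0, c1=0, c2=0)
macro 4: S0 reads c1=0 → after 1×micro: 3; S1 reads c2=0 → after 1×micro: 0; S2 reads c0=3 → after 1×micro: 5 ⇒ (c0=3, c1=0, c2=5)
macro 5: S0 reads c1=0 → after 1×micro: 2; S1 reads c2=5 → after 1×micro: 2; S2 reads c0=2 → after 1×micro: 4 ⇒ (c0=2, c1=2, c2=4)
macro 6: S0 reads c1=2 → after 1×micro: 3; S1 reads c2=4 → after 1×micro: 1; S2 reads c0=3 → after 1×micro: 5 ⇒ (c0=3, c1=1, c2=5)
macro 7: S0 reads c1=1 → after 1×micro: 2; S1 reads c2=5 → after 1×micro: 0; S2 reads c0=2 → after 1×micro: 4 ⇒ (c0=2, c1=0, c2=4)
macro 8: S0 reads c1=0 → after 1×micro: 0; S1 reads c2=4 → after 1×micro: 0; S2 reads c0=0 → after 1×micro: 0 ⇒ (c0=0, c1=0, c2=0)
macro 9: S0 reads c1=0 → after 1×micro: 3; S1 reads c2=0 → after 1×micro: 0; S2 reads c0=3 → after 1×micro: 5 ⇒ (c0=3, c1=0, c2=5)
macro 10: S0 reads c1=0 → after 1×micro: 2; S1 reads c2=5 → after 1×micro: 2; S2 reads c0=2 → after 1×micro: 4 ⇒ (c0=2, c1=2, c2=4)

c1 at macro-step 8 = 0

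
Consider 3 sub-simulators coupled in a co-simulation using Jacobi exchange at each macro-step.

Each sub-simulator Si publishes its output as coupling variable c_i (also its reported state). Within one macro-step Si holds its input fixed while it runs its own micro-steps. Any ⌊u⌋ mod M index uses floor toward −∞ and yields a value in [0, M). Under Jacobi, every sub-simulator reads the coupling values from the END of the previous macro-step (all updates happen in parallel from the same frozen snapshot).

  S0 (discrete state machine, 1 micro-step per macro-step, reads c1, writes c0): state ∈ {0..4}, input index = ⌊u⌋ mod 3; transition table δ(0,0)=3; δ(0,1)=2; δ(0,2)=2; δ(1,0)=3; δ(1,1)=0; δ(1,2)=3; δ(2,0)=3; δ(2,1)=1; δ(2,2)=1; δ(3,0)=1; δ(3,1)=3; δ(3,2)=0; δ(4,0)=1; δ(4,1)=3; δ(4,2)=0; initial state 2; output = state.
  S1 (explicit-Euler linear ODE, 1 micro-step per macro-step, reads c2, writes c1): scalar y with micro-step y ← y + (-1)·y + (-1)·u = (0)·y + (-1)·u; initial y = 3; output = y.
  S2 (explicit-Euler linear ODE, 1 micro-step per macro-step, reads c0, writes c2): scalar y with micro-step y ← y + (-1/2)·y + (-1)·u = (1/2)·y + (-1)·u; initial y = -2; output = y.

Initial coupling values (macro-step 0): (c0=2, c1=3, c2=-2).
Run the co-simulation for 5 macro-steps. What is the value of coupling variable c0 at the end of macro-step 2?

c0 at macro-step 2 = 0

macro 1: S0 reads c1=3 → after 1×micro: 3; S1 reads c2=-2 → after 1×micro: 2; S2 reads c0=2 → after 1×micro: -3 ⇒ (c0=3, c1=2, c2=-3)
macro 2: S0 reads c1=2 → after 1×micro: 0; S1 reads c2=-3 → after 1×micro: 3; S2 reads c0=3 → after 1×micro: -9/2 ⇒ (c0=0, c1=3, c2=-9/2)
macro 3: S0 reads c1=3 → after 1×micro: 3; S1 reads c2=-9/2 → after 1×micro: 9/2; S2 reads c0=0 → after 1×micro: -9/4 ⇒ (c0=3, c1=9/2, c2=-9/4)
macro 4: S0 reads c1=9/2 → after 1×micro: 3; S1 reads c2=-9/4 → after 1×micro: 9/4; S2 reads c0=3 → after 1×micro: -33/8 ⇒ (c0=3, c1=9/4, c2=-33/8)
macro 5: S0 reads c1=9/4 → after 1×micro: 0; S1 reads c2=-33/8 → after 1×micro: 33/8; S2 reads c0=3 → after 1×micro: -81/16 ⇒ (c0=0, c1=33/8, c2=-81/16)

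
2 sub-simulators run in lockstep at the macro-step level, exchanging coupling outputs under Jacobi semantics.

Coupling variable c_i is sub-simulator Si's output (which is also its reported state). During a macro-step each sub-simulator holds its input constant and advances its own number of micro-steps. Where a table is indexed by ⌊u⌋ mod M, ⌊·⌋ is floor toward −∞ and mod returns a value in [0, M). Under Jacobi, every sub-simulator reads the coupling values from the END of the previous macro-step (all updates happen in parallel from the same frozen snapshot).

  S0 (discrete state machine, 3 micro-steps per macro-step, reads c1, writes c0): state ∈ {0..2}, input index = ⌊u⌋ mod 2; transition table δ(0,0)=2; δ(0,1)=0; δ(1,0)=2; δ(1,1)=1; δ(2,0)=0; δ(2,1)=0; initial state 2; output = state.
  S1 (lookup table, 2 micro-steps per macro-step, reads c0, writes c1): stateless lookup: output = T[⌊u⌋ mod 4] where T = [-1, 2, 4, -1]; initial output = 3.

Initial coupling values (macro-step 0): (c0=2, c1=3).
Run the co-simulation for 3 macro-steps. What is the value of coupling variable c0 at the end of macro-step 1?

macro 1: S0 reads c1=3 → after 3×micro: 0; S1 reads c0=2 → after 2×micro: 4 ⇒ (c0=0, c1=4)
macro 2: S0 reads c1=4 → after 3×micro: 2; S1 reads c0=0 → after 2×micro: -1 ⇒ (c0=2, c1=-1)
macro 3: S0 reads c1=-1 → after 3×micro: 0; S1 reads c0=2 → after 2×micro: 4 ⇒ (c0=0, c1=4)

c0 at macro-step 1 = 0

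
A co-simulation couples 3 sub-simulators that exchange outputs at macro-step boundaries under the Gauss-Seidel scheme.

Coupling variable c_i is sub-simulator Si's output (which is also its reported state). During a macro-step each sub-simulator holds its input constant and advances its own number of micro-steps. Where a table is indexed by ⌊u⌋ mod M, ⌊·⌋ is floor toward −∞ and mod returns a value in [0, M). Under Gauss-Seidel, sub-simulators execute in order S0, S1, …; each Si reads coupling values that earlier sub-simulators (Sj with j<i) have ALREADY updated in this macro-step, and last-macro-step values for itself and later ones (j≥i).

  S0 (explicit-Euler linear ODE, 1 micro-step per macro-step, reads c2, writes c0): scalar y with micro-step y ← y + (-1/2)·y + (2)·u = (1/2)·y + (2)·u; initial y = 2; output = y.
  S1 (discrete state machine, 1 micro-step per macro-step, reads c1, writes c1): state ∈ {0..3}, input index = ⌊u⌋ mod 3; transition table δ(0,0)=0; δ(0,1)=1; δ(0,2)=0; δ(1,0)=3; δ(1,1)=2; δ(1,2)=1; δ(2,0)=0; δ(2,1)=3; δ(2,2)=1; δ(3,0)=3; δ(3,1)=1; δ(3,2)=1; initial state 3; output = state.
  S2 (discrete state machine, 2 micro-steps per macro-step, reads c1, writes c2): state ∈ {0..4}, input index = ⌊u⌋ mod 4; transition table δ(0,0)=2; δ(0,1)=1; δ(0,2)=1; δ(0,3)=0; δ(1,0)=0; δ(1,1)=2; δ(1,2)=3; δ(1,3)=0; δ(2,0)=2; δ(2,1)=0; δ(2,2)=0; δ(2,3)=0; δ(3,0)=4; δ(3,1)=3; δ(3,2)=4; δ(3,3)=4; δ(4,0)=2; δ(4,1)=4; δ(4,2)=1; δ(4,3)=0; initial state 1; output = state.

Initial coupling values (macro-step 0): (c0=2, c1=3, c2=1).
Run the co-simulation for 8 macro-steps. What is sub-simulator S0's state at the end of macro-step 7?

S0 state at macro-step 7 = 3/64

macro 1: S0 reads c2=1 → after 1×micro: 3; S1 reads c1=3 → after 1×micro: 3; S2 reads c1=3 → after 2×micro: 0 ⇒ (c0=3, c1=3, c2=0)
macro 2: S0 reads c2=0 → after 1×micro: 3/2; S1 reads c1=3 → after 1×micro: 3; S2 reads c1=3 → after 2×micro: 0 ⇒ (c0=3/2, c1=3, c2=0)
macro 3: S0 reads c2=0 → after 1×micro: 3/4; S1 reads c1=3 → after 1×micro: 3; S2 reads c1=3 → after 2×micro: 0 ⇒ (c0=3/4, c1=3, c2=0)
macro 4: S0 reads c2=0 → after 1×micro: 3/8; S1 reads c1=3 → after 1×micro: 3; S2 reads c1=3 → after 2×micro: 0 ⇒ (c0=3/8, c1=3, c2=0)
macro 5: S0 reads c2=0 → after 1×micro: 3/16; S1 reads c1=3 → after 1×micro: 3; S2 reads c1=3 → after 2×micro: 0 ⇒ (c0=3/16, c1=3, c2=0)
macro 6: S0 reads c2=0 → after 1×micro: 3/32; S1 reads c1=3 → after 1×micro: 3; S2 reads c1=3 → after 2×micro: 0 ⇒ (c0=3/32, c1=3, c2=0)
macro 7: S0 reads c2=0 → after 1×micro: 3/64; S1 reads c1=3 → after 1×micro: 3; S2 reads c1=3 → after 2×micro: 0 ⇒ (c0=3/64, c1=3, c2=0)
macro 8: S0 reads c2=0 → after 1×micro: 3/128; S1 reads c1=3 → after 1×micro: 3; S2 reads c1=3 → after 2×micro: 0 ⇒ (c0=3/128, c1=3, c2=0)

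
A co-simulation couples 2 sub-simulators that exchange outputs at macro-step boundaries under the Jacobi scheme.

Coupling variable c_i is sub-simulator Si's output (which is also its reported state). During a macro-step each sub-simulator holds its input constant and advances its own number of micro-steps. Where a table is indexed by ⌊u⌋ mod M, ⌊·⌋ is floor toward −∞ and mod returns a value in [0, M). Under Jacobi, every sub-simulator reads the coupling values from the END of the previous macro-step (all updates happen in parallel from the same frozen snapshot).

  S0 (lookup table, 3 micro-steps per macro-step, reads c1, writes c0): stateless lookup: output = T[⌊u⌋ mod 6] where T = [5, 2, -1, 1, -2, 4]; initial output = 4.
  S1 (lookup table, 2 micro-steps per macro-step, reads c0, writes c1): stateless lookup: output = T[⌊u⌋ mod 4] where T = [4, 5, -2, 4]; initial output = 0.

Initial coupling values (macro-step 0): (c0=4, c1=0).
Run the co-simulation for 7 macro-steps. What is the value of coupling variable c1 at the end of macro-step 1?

macro 1: S0 reads c1=0 → after 3×micro: 5; S1 reads c0=4 → after 2×micro: 4 ⇒ (c0=5, c1=4)
macro 2: S0 reads c1=4 → after 3×micro: -2; S1 reads c0=5 → after 2×micro: 5 ⇒ (c0=-2, c1=5)
macro 3: S0 reads c1=5 → after 3×micro: 4; S1 reads c0=-2 → after 2×micro: -2 ⇒ (c0=4, c1=-2)
macro 4: S0 reads c1=-2 → after 3×micro: -2; S1 reads c0=4 → after 2×micro: 4 ⇒ (c0=-2, c1=4)
macro 5: S0 reads c1=4 → after 3×micro: -2; S1 reads c0=-2 → after 2×micro: -2 ⇒ (c0=-2, c1=-2)
macro 6: S0 reads c1=-2 → after 3×micro: -2; S1 reads c0=-2 → after 2×micro: -2 ⇒ (c0=-2, c1=-2)
macro 7: S0 reads c1=-2 → after 3×micro: -2; S1 reads c0=-2 → after 2×micro: -2 ⇒ (c0=-2, c1=-2)

c1 at macro-step 1 = 4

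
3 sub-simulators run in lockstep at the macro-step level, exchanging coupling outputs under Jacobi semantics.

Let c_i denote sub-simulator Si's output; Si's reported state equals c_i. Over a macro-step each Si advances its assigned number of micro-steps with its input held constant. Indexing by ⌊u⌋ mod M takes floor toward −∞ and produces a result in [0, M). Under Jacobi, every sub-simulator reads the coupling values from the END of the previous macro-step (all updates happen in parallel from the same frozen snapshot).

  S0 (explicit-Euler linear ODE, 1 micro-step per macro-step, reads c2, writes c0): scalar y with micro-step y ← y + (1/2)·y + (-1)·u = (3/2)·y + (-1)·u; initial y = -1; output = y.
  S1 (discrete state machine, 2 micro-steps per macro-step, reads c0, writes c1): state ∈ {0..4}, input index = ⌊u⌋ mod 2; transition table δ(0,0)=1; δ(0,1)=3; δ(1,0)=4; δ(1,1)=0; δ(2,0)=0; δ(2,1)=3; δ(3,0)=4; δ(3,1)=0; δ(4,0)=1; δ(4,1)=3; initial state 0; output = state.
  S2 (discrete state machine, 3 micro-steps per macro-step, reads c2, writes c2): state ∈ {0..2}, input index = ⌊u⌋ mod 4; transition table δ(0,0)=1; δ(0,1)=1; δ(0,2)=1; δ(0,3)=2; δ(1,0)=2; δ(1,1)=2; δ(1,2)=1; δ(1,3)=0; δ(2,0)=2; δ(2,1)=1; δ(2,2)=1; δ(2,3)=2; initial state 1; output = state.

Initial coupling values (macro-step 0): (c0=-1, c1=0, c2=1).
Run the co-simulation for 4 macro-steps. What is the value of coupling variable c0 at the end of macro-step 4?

macro 1: S0 reads c2=1 → after 1×micro: -5/2; S1 reads c0=-1 → after 2×micro: 0; S2 reads c2=1 → after 3×micro: 2 ⇒ (c0=-5/2, c1=0, c2=2)
macro 2: S0 reads c2=2 → after 1×micro: -23/4; S1 reads c0=-5/2 → after 2×micro: 0; S2 reads c2=2 → after 3×micro: 1 ⇒ (c0=-23/4, c1=0, c2=1)
macro 3: S0 reads c2=1 → after 1×micro: -77/8; S1 reads c0=-23/4 → after 2×micro: 4; S2 reads c2=1 → after 3×micro: 2 ⇒ (c0=-77/8, c1=4, c2=2)
macro 4: S0 reads c2=2 → after 1×micro: -263/16; S1 reads c0=-77/8 → after 2×micro: 4; S2 reads c2=2 → after 3×micro: 1 ⇒ (c0=-263/16, c1=4, c2=1)

c0 at macro-step 4 = -263/16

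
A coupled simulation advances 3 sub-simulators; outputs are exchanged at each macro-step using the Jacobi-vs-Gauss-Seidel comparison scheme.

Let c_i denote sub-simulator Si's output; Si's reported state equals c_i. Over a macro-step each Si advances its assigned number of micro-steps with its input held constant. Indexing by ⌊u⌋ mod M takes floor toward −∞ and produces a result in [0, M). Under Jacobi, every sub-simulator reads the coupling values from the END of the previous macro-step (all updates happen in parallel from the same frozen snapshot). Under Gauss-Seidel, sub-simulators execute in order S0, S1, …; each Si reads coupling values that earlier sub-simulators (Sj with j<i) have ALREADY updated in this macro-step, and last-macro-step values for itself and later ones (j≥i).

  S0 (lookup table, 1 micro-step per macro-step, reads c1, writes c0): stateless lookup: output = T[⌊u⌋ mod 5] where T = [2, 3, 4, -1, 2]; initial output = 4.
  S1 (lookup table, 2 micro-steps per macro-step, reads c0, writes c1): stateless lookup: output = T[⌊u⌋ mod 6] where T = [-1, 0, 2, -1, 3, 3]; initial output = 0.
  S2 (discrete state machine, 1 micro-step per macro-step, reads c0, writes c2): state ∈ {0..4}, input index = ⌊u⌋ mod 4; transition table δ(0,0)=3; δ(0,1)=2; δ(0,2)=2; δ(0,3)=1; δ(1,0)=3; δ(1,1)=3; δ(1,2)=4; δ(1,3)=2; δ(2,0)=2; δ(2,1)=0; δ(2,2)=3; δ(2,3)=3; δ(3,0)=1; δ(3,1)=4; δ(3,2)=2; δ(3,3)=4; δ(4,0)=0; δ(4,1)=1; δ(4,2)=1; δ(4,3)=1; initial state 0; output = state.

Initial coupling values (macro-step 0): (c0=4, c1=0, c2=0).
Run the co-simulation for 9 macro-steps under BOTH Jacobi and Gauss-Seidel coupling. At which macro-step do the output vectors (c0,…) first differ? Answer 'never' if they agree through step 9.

first divergence at macro-step: 1

[Jacobi] macro 1: S0 reads c1=0 → after 1×micro: 2; S1 reads c0=4 → after 2×micro: 3; S2 reads c0=4 → after 1×micro: 3 ⇒ (c0=2, c1=3, c2=3)
[Jacobi] macro 2: S0 reads c1=3 → after 1×micro: -1; S1 reads c0=2 → after 2×micro: 2; S2 reads c0=2 → after 1×micro: 2 ⇒ (c0=-1, c1=2, c2=2)
[Jacobi] macro 3: S0 reads c1=2 → after 1×micro: 4; S1 reads c0=-1 → after 2×micro: 3; S2 reads c0=-1 → after 1×micro: 3 ⇒ (c0=4, c1=3, c2=3)
[Jacobi] macro 4: S0 reads c1=3 → after 1×micro: -1; S1 reads c0=4 → after 2×micro: 3; S2 reads c0=4 → after 1×micro: 1 ⇒ (c0=-1, c1=3, c2=1)
[Jacobi] macro 5: S0 reads c1=3 → after 1×micro: -1; S1 reads c0=-1 → after 2×micro: 3; S2 reads c0=-1 → after 1×micro: 2 ⇒ (c0=-1, c1=3, c2=2)
[Jacobi] macro 6: S0 reads c1=3 → after 1×micro: -1; S1 reads c0=-1 → after 2×micro: 3; S2 reads c0=-1 → after 1×micro: 3 ⇒ (c0=-1, c1=3, c2=3)
[Jacobi] macro 7: S0 reads c1=3 → after 1×micro: -1; S1 reads c0=-1 → after 2×micro: 3; S2 reads c0=-1 → after 1×micro: 4 ⇒ (c0=-1, c1=3, c2=4)
[Jacobi] macro 8: S0 reads c1=3 → after 1×micro: -1; S1 reads c0=-1 → after 2×micro: 3; S2 reads c0=-1 → after 1×micro: 1 ⇒ (c0=-1, c1=3, c2=1)
[Jacobi] macro 9: S0 reads c1=3 → after 1×micro: -1; S1 reads c0=-1 → after 2×micro: 3; S2 reads c0=-1 → after 1×micro: 2 ⇒ (c0=-1, c1=3, c2=2)
[Gauss-Seidel] macro 1: S0 reads c1=0 → after 1×micro: 2; S1 reads c0=2 → after 2×micro: 2; S2 reads c0=2 → after 1×micro: 2 ⇒ (c0=2, c1=2, c2=2)
[Gauss-Seidel] macro 2: S0 reads c1=2 → after 1×micro: 4; S1 reads c0=4 → after 2×micro: 3; S2 reads c0=4 → after 1×micro: 2 ⇒ (c0=4, c1=3, c2=2)
[Gauss-Seidel] macro 3: S0 reads c1=3 → after 1×micro: -1; S1 reads c0=-1 → after 2×micro: 3; S2 reads c0=-1 → after 1×micro: 3 ⇒ (c0=-1, c1=3, c2=3)
[Gauss-Seidel] macro 4: S0 reads c1=3 → after 1×micro: -1; S1 reads c0=-1 → after 2×micro: 3; S2 reads c0=-1 → after 1×micro: 4 ⇒ (c0=-1, c1=3, c2=4)
[Gauss-Seidel] macro 5: S0 reads c1=3 → after 1×micro: -1; S1 reads c0=-1 → after 2×micro: 3; S2 reads c0=-1 → after 1×micro: 1 ⇒ (c0=-1, c1=3, c2=1)
[Gauss-Seidel] macro 6: S0 reads c1=3 → after 1×micro: -1; S1 reads c0=-1 → after 2×micro: 3; S2 reads c0=-1 → after 1×micro: 2 ⇒ (c0=-1, c1=3, c2=2)
[Gauss-Seidel] macro 7: S0 reads c1=3 → after 1×micro: -1; S1 reads c0=-1 → after 2×micro: 3; S2 reads c0=-1 → after 1×micro: 3 ⇒ (c0=-1, c1=3, c2=3)
[Gauss-Seidel] macro 8: S0 reads c1=3 → after 1×micro: -1; S1 reads c0=-1 → after 2×micro: 3; S2 reads c0=-1 → after 1×micro: 4 ⇒ (c0=-1, c1=3, c2=4)
[Gauss-Seidel] macro 9: S0 reads c1=3 → after 1×micro: -1; S1 reads c0=-1 → after 2×micro: 3; S2 reads c0=-1 → after 1×micro: 1 ⇒ (c0=-1, c1=3, c2=1)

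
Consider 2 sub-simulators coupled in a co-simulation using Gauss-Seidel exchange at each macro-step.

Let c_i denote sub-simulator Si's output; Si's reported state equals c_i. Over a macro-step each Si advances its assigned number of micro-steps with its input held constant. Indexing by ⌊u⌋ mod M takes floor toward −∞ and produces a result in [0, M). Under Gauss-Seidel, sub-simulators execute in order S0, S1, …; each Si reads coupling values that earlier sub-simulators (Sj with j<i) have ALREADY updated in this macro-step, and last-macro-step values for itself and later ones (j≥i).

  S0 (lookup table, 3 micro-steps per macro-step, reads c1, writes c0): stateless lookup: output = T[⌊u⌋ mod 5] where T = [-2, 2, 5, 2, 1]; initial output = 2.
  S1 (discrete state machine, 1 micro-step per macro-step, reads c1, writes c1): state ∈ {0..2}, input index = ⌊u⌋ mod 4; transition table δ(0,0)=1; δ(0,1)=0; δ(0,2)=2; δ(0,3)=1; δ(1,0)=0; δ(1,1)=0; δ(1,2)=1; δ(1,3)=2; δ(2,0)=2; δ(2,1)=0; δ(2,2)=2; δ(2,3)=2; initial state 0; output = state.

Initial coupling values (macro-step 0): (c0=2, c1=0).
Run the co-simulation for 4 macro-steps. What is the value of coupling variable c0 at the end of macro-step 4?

c0 at macro-step 4 = 2

macro 1: S0 reads c1=0 → after 3×micro: -2; S1 reads c1=0 → after 1×micro: 1 ⇒ (c0=-2, c1=1)
macro 2: S0 reads c1=1 → after 3×micro: 2; S1 reads c1=1 → after 1×micro: 0 ⇒ (c0=2, c1=0)
macro 3: S0 reads c1=0 → after 3×micro: -2; S1 reads c1=0 → after 1×micro: 1 ⇒ (c0=-2, c1=1)
macro 4: S0 reads c1=1 → after 3×micro: 2; S1 reads c1=1 → after 1×micro: 0 ⇒ (c0=2, c1=0)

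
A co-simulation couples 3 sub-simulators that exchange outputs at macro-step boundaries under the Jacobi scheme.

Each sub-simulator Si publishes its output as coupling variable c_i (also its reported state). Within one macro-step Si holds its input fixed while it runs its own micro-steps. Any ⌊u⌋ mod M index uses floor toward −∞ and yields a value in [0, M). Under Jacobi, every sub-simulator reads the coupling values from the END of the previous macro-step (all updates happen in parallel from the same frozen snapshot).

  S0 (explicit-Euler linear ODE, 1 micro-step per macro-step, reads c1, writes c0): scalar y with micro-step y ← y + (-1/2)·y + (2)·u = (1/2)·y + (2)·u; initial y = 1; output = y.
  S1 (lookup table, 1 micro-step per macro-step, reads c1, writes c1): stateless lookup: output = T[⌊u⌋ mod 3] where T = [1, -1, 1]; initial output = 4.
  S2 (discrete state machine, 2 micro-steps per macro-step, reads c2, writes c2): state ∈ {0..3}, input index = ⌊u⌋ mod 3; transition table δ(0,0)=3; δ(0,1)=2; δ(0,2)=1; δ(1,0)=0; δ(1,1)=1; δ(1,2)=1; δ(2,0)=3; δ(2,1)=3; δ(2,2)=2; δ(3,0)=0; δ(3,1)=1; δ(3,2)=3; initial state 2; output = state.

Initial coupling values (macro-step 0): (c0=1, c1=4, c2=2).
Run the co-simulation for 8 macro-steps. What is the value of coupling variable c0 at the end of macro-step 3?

c0 at macro-step 3 = 25/8

macro 1: S0 reads c1=4 → after 1×micro: 17/2; S1 reads c1=4 → after 1×micro: -1; S2 reads c2=2 → after 2×micro: 2 ⇒ (c0=17/2, c1=-1, c2=2)
macro 2: S0 reads c1=-1 → after 1×micro: 9/4; S1 reads c1=-1 → after 1×micro: 1; S2 reads c2=2 → after 2×micro: 2 ⇒ (c0=9/4, c1=1, c2=2)
macro 3: S0 reads c1=1 → after 1×micro: 25/8; S1 reads c1=1 → after 1×micro: -1; S2 reads c2=2 → after 2×micro: 2 ⇒ (c0=25/8, c1=-1, c2=2)
macro 4: S0 reads c1=-1 → after 1×micro: -7/16; S1 reads c1=-1 → after 1×micro: 1; S2 reads c2=2 → after 2×micro: 2 ⇒ (c0=-7/16, c1=1, c2=2)
macro 5: S0 reads c1=1 → after 1×micro: 57/32; S1 reads c1=1 → after 1×micro: -1; S2 reads c2=2 → after 2×micro: 2 ⇒ (c0=57/32, c1=-1, c2=2)
macro 6: S0 reads c1=-1 → after 1×micro: -71/64; S1 reads c1=-1 → after 1×micro: 1; S2 reads c2=2 → after 2×micro: 2 ⇒ (c0=-71/64, c1=1, c2=2)
macro 7: S0 reads c1=1 → after 1×micro: 185/128; S1 reads c1=1 → after 1×micro: -1; S2 reads c2=2 → after 2×micro: 2 ⇒ (c0=185/128, c1=-1, c2=2)
macro 8: S0 reads c1=-1 → after 1×micro: -327/256; S1 reads c1=-1 → after 1×micro: 1; S2 reads c2=2 → after 2×micro: 2 ⇒ (c0=-327/256, c1=1, c2=2)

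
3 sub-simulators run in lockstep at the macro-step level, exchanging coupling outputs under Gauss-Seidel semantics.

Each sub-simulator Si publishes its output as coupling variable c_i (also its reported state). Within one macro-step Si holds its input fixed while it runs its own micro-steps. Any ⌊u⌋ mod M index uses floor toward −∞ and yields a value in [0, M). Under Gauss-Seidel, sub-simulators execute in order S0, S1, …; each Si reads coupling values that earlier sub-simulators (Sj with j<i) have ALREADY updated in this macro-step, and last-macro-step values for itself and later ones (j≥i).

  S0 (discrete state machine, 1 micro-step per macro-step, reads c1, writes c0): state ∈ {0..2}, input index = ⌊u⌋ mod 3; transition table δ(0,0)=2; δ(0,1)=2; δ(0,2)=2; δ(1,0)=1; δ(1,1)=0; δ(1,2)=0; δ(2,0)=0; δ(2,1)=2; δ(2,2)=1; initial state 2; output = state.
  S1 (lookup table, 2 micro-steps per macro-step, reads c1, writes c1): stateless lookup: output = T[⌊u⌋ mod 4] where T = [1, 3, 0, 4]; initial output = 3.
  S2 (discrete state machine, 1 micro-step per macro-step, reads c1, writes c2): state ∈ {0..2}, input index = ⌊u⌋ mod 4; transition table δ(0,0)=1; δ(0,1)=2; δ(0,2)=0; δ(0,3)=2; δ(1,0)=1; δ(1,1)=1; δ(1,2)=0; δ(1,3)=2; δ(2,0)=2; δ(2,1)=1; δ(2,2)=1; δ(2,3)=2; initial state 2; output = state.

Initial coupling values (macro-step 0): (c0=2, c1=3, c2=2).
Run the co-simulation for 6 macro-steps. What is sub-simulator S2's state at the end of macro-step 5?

macro 1: S0 reads c1=3 → after 1×micro: 0; S1 reads c1=3 → after 2×micro: 4; S2 reads c1=4 → after 1×micro: 2 ⇒ (c0=0, c1=4, c2=2)
macro 2: S0 reads c1=4 → after 1×micro: 2; S1 reads c1=4 → after 2×micro: 1; S2 reads c1=1 → after 1×micro: 1 ⇒ (c0=2, c1=1, c2=1)
macro 3: S0 reads c1=1 → after 1×micro: 2; S1 reads c1=1 → after 2×micro: 3; S2 reads c1=3 → after 1×micro: 2 ⇒ (c0=2, c1=3, c2=2)
macro 4: S0 reads c1=3 → after 1×micro: 0; S1 reads c1=3 → after 2×micro: 4; S2 reads c1=4 → after 1×micro: 2 ⇒ (c0=0, c1=4, c2=2)
macro 5: S0 reads c1=4 → after 1×micro: 2; S1 reads c1=4 → after 2×micro: 1; S2 reads c1=1 → after 1×micro: 1 ⇒ (c0=2, c1=1, c2=1)
macro 6: S0 reads c1=1 → after 1×micro: 2; S1 reads c1=1 → after 2×micro: 3; S2 reads c1=3 → after 1×micro: 2 ⇒ (c0=2, c1=3, c2=2)

S2 state at macro-step 5 = 1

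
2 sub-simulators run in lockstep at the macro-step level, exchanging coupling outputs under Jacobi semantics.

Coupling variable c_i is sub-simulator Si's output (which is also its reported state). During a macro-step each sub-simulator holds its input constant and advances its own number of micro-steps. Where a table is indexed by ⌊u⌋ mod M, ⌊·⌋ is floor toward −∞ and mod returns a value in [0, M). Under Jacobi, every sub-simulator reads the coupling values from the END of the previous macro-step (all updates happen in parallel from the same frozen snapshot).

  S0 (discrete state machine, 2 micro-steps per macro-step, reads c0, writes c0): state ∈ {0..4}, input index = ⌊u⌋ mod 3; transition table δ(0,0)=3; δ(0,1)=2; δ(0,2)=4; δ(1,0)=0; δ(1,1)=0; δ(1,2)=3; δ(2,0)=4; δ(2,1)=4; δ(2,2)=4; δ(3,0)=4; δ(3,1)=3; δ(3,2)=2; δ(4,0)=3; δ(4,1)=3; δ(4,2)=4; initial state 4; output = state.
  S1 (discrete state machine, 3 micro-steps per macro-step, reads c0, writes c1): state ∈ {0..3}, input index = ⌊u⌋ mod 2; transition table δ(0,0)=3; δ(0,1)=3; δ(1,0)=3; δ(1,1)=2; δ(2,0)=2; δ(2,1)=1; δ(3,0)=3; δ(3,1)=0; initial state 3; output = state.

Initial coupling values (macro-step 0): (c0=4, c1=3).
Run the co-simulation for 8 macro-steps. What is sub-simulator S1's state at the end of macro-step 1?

S1 state at macro-step 1 = 3

macro 1: S0 reads c0=4 → after 2×micro: 3; S1 reads c0=4 → after 3×micro: 3 ⇒ (c0=3, c1=3)
macro 2: S0 reads c0=3 → after 2×micro: 3; S1 reads c0=3 → after 3×micro: 0 ⇒ (c0=3, c1=0)
macro 3: S0 reads c0=3 → after 2×micro: 3; S1 reads c0=3 → after 3×micro: 3 ⇒ (c0=3, c1=3)
macro 4: S0 reads c0=3 → after 2×micro: 3; S1 reads c0=3 → after 3×micro: 0 ⇒ (c0=3, c1=0)
macro 5: S0 reads c0=3 → after 2×micro: 3; S1 reads c0=3 → after 3×micro: 3 ⇒ (c0=3, c1=3)
macro 6: S0 reads c0=3 → after 2×micro: 3; S1 reads c0=3 → after 3×micro: 0 ⇒ (c0=3, c1=0)
macro 7: S0 reads c0=3 → after 2×micro: 3; S1 reads c0=3 → after 3×micro: 3 ⇒ (c0=3, c1=3)
macro 8: S0 reads c0=3 → after 2×micro: 3; S1 reads c0=3 → after 3×micro: 0 ⇒ (c0=3, c1=0)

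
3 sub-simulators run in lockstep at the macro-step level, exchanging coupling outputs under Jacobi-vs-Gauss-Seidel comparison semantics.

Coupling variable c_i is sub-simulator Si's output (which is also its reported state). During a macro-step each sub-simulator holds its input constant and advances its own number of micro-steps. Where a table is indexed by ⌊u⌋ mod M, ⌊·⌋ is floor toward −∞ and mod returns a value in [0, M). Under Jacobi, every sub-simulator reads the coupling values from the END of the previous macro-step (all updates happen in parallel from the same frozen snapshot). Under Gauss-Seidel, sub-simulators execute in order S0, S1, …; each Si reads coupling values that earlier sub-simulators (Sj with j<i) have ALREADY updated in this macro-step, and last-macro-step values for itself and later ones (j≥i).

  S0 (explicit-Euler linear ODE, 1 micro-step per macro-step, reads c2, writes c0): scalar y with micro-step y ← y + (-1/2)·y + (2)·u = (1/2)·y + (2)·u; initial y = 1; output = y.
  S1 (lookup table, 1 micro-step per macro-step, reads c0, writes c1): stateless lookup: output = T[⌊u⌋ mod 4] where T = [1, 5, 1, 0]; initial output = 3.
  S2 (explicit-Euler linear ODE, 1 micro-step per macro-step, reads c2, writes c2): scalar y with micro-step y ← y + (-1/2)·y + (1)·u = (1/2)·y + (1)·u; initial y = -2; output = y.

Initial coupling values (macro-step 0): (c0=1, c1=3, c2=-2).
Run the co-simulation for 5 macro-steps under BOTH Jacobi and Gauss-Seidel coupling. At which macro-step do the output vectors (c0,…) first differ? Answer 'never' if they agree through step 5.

first divergence at macro-step: 1

[Jacobi] macro 1: S0 reads c2=-2 → after 1×micro: -7/2; S1 reads c0=1 → after 1×micro: 5; S2 reads c2=-2 → after 1×micro: -3 ⇒ (c0=-7/2, c1=5, c2=-3)
[Jacobi] macro 2: S0 reads c2=-3 → after 1×micro: -31/4; S1 reads c0=-7/2 → after 1×micro: 1; S2 reads c2=-3 → after 1×micro: -9/2 ⇒ (c0=-31/4, c1=1, c2=-9/2)
[Jacobi] macro 3: S0 reads c2=-9/2 → after 1×micro: -103/8; S1 reads c0=-31/4 → after 1×micro: 1; S2 reads c2=-9/2 → after 1×micro: -27/4 ⇒ (c0=-103/8, c1=1, c2=-27/4)
[Jacobi] macro 4: S0 reads c2=-27/4 → after 1×micro: -319/16; S1 reads c0=-103/8 → after 1×micro: 0; S2 reads c2=-27/4 → after 1×micro: -81/8 ⇒ (c0=-319/16, c1=0, c2=-81/8)
[Jacobi] macro 5: S0 reads c2=-81/8 → after 1×micro: -967/32; S1 reads c0=-319/16 → after 1×micro: 1; S2 reads c2=-81/8 → after 1×micro: -243/16 ⇒ (c0=-967/32, c1=1, c2=-243/16)
[Gauss-Seidel] macro 1: S0 reads c2=-2 → after 1×micro: -7/2; S1 reads c0=-7/2 → after 1×micro: 1; S2 reads c2=-2 → after 1×micro: -3 ⇒ (c0=-7/2, c1=1, c2=-3)
[Gauss-Seidel] macro 2: S0 reads c2=-3 → after 1×micro: -31/4; S1 reads c0=-31/4 → after 1×micro: 1; S2 reads c2=-3 → after 1×micro: -9/2 ⇒ (c0=-31/4, c1=1, c2=-9/2)
[Gauss-Seidel] macro 3: S0 reads c2=-9/2 → after 1×micro: -103/8; S1 reads c0=-103/8 → after 1×micro: 0; S2 reads c2=-9/2 → after 1×micro: -27/4 ⇒ (c0=-103/8, c1=0, c2=-27/4)
[Gauss-Seidel] macro 4: S0 reads c2=-27/4 → after 1×micro: -319/16; S1 reads c0=-319/16 → after 1×micro: 1; S2 reads c2=-27/4 → after 1×micro: -81/8 ⇒ (c0=-319/16, c1=1, c2=-81/8)
[Gauss-Seidel] macro 5: S0 reads c2=-81/8 → after 1×micro: -967/32; S1 reads c0=-967/32 → after 1×micro: 5; S2 reads c2=-81/8 → after 1×micro: -243/16 ⇒ (c0=-967/32, c1=5, c2=-243/16)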